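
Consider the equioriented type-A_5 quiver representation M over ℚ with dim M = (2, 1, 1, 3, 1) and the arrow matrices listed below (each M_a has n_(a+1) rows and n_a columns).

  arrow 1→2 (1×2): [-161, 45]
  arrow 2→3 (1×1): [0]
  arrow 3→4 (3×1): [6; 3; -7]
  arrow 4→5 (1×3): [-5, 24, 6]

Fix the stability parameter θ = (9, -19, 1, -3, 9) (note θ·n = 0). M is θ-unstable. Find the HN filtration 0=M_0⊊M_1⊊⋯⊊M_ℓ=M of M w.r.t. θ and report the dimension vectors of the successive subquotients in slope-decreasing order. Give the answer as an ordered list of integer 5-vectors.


Via rank(M_{q-1}∘⋯∘M_p): M ≅ I[1,1], I[1,2], I[3,4], I[4,4], I[4,5].
μ_θ-semistable layers: μ^(1)=9; μ^(2)=-1; μ^(3)=-3; μ^(4)=-5

((1, 0, 0, 0, 1); (0, 0, 1, 1, 0); (0, 0, 0, 2, 0); (1, 1, 0, 0, 0))


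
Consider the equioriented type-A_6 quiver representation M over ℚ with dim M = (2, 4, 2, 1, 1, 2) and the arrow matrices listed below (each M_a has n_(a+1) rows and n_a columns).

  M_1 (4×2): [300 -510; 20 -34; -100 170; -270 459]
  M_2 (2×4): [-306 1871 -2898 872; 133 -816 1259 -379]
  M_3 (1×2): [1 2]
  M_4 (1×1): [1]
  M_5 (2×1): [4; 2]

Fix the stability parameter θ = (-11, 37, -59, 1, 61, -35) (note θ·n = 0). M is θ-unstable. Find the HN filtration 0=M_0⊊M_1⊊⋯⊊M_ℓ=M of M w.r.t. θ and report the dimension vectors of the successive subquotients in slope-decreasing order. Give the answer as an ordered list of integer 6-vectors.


Via rank(M_{q-1}∘⋯∘M_p): M ≅ I[1,1], I[1,3], I[2,2]^2, I[2,6], I[6,6].
μ_θ-semistable layers: μ^(1)=37; μ^(2)=13; μ^(3)=1; μ^(4)=-11; μ^(5)=-35

((0, 2, 0, 0, 0, 0); (0, 0, 0, 0, 1, 1); (0, 0, 0, 1, 0, 0); (2, 2, 2, 0, 0, 0); (0, 0, 0, 0, 0, 1))


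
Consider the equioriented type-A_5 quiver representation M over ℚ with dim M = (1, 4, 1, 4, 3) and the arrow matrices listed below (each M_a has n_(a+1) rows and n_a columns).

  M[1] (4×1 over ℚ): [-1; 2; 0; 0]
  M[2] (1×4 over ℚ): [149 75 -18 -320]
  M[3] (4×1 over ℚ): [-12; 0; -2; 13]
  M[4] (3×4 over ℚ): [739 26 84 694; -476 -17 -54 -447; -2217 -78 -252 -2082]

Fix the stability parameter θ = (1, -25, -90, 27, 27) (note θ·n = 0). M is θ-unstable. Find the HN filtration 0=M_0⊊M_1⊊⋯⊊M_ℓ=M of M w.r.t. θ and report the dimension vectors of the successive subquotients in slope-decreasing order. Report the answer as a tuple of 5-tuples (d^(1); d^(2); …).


Via rank(M_{q-1}∘⋯∘M_p): M ≅ I[1,5], I[2,2]^3, I[4,4]^2, I[4,5], I[5,5].
μ_θ-semistable layers: μ^(1)=27; μ^(2)=-25; μ^(3)=-38

((0, 0, 0, 4, 3); (0, 3, 0, 0, 0); (1, 1, 1, 0, 0))


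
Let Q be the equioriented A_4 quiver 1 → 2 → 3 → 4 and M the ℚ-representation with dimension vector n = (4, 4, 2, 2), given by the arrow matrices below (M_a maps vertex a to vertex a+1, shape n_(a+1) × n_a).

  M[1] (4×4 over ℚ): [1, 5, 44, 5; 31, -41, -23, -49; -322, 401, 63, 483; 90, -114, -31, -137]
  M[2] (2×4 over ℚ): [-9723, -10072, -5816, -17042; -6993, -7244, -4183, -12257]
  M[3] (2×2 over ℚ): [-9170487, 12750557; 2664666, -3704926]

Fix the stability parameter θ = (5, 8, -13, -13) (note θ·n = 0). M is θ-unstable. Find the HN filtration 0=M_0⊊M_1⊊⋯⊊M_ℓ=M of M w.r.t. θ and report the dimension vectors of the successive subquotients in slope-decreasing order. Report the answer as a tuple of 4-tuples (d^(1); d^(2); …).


Via rank(M_{q-1}∘⋯∘M_p): M ≅ I[1,2]^2, I[1,3], I[1,4], I[4,4].
μ_θ-semistable layers: μ^(1)=8; μ^(2)=5; μ^(3)=0; μ^(4)=-13/4; μ^(5)=-13

((0, 2, 0, 0); (2, 0, 0, 0); (1, 1, 1, 0); (1, 1, 1, 1); (0, 0, 0, 1))


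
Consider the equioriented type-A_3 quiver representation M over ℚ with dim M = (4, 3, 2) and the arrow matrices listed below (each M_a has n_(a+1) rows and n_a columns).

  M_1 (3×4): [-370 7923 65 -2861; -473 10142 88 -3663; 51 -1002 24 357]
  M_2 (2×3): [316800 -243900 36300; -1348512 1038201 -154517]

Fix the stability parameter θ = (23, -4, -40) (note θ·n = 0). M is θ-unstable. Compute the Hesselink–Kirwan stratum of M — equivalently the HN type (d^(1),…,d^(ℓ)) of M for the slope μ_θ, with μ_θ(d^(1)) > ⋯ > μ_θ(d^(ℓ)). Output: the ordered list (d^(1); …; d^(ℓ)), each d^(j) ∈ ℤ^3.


Barcode: M ≅ I[1,1]^2, I[1,2]^2, I[2,3], I[3,3]. HN layers by μ_θ (4 steps, strictly decreasing):
  μ^(1)=23; μ^(2)=19/2; μ^(3)=-22; μ^(4)=-40

((2, 0, 0); (2, 2, 0); (0, 1, 1); (0, 0, 1))


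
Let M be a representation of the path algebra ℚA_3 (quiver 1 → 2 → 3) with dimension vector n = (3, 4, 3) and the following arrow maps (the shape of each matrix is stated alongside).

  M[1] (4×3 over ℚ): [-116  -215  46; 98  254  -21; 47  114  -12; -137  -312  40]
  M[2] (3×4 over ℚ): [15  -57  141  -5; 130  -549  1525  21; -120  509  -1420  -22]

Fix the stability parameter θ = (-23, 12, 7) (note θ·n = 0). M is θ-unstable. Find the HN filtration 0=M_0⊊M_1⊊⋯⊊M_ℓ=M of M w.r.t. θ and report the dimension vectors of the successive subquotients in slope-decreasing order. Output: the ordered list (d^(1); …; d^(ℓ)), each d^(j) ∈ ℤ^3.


Barcode: M ≅ I[1,2], I[1,3]^2, I[2,3]. HN layers by μ_θ (3 steps, strictly decreasing):
  μ^(1)=12; μ^(2)=19/2; μ^(3)=-23

((0, 1, 0); (0, 3, 3); (3, 0, 0))


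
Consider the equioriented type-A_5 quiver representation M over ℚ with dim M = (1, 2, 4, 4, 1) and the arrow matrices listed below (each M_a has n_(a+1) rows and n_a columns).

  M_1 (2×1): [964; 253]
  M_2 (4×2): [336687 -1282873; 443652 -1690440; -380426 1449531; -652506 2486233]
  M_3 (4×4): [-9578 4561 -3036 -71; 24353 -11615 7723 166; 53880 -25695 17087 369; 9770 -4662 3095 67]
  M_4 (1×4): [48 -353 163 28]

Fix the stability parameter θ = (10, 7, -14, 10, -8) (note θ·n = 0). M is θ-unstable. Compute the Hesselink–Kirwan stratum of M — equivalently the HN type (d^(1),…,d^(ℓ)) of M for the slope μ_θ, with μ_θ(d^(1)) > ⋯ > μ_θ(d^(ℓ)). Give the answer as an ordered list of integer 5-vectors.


Barcode: M ≅ I[1,4], I[2,5], I[3,4]^2. HN layers by μ_θ (4 steps, strictly decreasing):
  μ^(1)=10; μ^(2)=1; μ^(3)=-7/2; μ^(4)=-14

((0, 0, 0, 3, 0); (1, 1, 1, 1, 1); (0, 1, 1, 0, 0); (0, 0, 2, 0, 0))


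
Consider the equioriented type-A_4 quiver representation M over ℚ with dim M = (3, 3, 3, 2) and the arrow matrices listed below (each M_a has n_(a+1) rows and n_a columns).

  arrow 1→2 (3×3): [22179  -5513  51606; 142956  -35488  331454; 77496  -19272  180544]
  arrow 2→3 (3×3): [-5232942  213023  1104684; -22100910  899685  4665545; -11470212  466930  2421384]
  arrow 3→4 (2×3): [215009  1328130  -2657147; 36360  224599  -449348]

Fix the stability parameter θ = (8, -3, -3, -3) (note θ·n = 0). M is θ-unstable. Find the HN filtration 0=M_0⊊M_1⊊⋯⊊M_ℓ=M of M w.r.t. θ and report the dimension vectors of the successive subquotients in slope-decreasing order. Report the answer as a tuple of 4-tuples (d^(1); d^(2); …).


Via rank(M_{q-1}∘⋯∘M_p): M ≅ I[1,1], I[1,4]^2, I[2,2], I[3,3].
μ_θ-semistable layers: μ^(1)=8; μ^(2)=-1/4; μ^(3)=-3

((1, 0, 0, 0); (2, 2, 2, 2); (0, 1, 1, 0))


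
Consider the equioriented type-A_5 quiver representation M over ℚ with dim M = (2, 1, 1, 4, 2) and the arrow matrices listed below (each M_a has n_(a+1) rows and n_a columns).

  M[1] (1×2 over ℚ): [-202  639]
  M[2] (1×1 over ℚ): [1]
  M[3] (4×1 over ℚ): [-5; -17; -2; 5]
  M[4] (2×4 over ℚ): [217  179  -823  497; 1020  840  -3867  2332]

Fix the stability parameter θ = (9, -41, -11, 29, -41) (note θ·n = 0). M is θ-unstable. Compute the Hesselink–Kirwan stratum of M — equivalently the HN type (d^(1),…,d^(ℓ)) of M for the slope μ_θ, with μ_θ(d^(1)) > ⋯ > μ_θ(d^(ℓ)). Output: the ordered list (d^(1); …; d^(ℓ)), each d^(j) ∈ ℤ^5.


Via rank(M_{q-1}∘⋯∘M_p): M ≅ I[1,1], I[1,5], I[4,4]^2, I[4,5].
μ_θ-semistable layers: μ^(1)=29; μ^(2)=9; μ^(3)=-6; μ^(4)=-11; μ^(5)=-16

((0, 0, 0, 2, 0); (1, 0, 0, 0, 0); (0, 0, 0, 2, 2); (0, 0, 1, 0, 0); (1, 1, 0, 0, 0))


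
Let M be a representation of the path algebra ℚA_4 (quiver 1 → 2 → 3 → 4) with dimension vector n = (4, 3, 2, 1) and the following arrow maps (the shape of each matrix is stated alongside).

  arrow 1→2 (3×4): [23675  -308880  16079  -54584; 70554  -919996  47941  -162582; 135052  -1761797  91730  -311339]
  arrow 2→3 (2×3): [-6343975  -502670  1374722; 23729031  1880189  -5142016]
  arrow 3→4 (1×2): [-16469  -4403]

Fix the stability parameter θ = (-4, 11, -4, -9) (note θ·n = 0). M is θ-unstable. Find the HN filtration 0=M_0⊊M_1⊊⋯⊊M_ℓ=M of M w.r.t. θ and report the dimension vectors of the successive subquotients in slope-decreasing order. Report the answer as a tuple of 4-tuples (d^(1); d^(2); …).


Via rank(M_{q-1}∘⋯∘M_p): M ≅ I[1,1], I[1,2], I[1,3], I[1,4].
μ_θ-semistable layers: μ^(1)=11; μ^(2)=7/2; μ^(3)=-2/3; μ^(4)=-4

((0, 1, 0, 0); (0, 1, 1, 0); (0, 1, 1, 1); (4, 0, 0, 0))


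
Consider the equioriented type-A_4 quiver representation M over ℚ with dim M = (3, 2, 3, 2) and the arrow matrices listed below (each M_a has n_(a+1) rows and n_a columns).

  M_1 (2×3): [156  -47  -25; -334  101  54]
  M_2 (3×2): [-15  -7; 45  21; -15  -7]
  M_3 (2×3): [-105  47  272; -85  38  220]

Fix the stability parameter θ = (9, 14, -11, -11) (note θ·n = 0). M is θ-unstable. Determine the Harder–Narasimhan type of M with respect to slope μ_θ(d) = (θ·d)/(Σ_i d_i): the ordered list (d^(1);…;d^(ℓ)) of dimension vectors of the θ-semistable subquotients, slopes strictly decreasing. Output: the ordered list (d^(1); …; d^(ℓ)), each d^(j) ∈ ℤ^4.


Via rank(M_{q-1}∘⋯∘M_p): M ≅ I[1,1], I[1,2], I[1,4], I[3,3], I[3,4].
μ_θ-semistable layers: μ^(1)=14; μ^(2)=9; μ^(3)=1/4; μ^(4)=-11

((0, 1, 0, 0); (2, 0, 0, 0); (1, 1, 1, 1); (0, 0, 2, 1))


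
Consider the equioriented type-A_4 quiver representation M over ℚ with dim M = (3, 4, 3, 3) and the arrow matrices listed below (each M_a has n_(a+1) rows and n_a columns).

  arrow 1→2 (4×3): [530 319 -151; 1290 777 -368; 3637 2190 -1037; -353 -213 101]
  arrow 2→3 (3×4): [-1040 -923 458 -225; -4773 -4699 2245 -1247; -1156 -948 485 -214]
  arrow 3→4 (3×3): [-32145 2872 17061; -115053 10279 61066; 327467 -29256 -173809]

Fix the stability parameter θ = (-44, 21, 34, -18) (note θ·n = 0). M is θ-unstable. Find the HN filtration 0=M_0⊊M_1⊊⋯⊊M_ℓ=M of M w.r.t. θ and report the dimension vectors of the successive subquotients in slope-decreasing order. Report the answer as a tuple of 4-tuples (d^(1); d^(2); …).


Interval decomposition of M: I[1,2], I[1,4]^2, I[2,4].
HN type (ℓ=3): μ^(1)=21; μ^(2)=37/3; μ^(3)=-44

((0, 1, 0, 0); (0, 3, 3, 3); (3, 0, 0, 0))


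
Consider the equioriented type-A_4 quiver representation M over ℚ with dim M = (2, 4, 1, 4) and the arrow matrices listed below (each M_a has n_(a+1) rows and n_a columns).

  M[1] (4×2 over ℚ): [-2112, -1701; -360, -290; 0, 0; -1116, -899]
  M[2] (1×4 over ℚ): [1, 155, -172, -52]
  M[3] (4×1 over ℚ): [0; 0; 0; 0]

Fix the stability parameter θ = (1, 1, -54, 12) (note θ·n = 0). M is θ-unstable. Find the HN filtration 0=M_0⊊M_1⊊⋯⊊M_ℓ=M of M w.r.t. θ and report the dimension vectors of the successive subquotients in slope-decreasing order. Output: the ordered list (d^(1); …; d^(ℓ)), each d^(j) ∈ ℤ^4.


Interval decomposition of M: I[1,2], I[1,3], I[2,2]^2, I[4,4]^4.
HN type (ℓ=3): μ^(1)=12; μ^(2)=1; μ^(3)=-52/3

((0, 0, 0, 4); (1, 3, 0, 0); (1, 1, 1, 0))


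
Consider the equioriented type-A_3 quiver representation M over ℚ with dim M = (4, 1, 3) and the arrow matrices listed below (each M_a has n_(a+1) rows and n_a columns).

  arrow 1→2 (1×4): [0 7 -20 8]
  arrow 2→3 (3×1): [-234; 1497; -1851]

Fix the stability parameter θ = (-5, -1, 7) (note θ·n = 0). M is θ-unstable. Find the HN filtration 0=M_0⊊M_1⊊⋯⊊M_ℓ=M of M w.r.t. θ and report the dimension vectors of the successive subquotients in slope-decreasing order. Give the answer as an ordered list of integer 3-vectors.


Interval decomposition of M: I[1,1]^3, I[1,3], I[3,3]^2.
HN type (ℓ=3): μ^(1)=7; μ^(2)=-1; μ^(3)=-5

((0, 0, 3); (0, 1, 0); (4, 0, 0))


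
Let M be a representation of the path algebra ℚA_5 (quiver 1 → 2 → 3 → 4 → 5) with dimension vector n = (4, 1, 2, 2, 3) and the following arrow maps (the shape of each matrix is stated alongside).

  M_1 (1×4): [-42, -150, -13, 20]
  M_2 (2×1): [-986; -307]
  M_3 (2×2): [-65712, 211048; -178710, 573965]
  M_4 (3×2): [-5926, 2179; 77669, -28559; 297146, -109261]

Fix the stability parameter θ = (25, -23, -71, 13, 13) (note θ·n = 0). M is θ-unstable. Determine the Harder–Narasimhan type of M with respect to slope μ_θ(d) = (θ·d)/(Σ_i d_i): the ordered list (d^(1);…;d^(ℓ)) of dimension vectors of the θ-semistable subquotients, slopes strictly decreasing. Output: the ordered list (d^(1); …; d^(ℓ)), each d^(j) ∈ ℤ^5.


Barcode: M ≅ I[1,1]^3, I[1,5], I[3,3], I[4,5], I[5,5]. HN layers by μ_θ (4 steps, strictly decreasing):
  μ^(1)=25; μ^(2)=13; μ^(3)=-23; μ^(4)=-71

((3, 0, 0, 0, 0); (0, 0, 0, 2, 3); (1, 1, 1, 0, 0); (0, 0, 1, 0, 0))


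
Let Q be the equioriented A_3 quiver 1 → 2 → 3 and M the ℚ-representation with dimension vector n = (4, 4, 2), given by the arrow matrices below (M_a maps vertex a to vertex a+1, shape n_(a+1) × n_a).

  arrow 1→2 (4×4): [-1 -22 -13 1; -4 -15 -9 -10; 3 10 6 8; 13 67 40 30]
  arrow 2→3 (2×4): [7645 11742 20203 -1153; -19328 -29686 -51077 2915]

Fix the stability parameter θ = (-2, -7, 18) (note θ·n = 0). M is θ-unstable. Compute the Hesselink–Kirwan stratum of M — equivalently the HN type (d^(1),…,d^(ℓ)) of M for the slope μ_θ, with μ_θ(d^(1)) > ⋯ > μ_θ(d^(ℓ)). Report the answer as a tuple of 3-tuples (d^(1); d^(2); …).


Barcode: M ≅ I[1,2]^2, I[1,3]^2. HN layers by μ_θ (2 steps, strictly decreasing):
  μ^(1)=18; μ^(2)=-9/2

((0, 0, 2); (4, 4, 0))


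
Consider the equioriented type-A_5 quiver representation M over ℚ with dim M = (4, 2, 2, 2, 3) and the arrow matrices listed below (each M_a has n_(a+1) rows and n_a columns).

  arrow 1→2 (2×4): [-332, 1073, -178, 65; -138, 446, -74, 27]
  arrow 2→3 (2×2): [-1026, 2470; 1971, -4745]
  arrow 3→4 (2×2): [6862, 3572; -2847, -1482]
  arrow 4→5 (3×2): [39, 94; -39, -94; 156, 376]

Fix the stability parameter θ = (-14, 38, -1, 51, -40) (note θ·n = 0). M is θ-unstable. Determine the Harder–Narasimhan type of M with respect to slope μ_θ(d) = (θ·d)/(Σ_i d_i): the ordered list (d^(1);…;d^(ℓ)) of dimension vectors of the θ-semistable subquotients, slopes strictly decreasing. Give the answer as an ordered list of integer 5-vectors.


Barcode: M ≅ I[1,1]^2, I[1,2], I[1,3], I[3,4], I[4,5], I[5,5]^2. HN layers by μ_θ (7 steps, strictly decreasing):
  μ^(1)=51; μ^(2)=38; μ^(3)=37/2; μ^(4)=11/2; μ^(5)=-1; μ^(6)=-14; μ^(7)=-40

((0, 0, 0, 1, 0); (0, 1, 0, 0, 0); (0, 1, 1, 0, 0); (0, 0, 0, 1, 1); (0, 0, 1, 0, 0); (4, 0, 0, 0, 0); (0, 0, 0, 0, 2))


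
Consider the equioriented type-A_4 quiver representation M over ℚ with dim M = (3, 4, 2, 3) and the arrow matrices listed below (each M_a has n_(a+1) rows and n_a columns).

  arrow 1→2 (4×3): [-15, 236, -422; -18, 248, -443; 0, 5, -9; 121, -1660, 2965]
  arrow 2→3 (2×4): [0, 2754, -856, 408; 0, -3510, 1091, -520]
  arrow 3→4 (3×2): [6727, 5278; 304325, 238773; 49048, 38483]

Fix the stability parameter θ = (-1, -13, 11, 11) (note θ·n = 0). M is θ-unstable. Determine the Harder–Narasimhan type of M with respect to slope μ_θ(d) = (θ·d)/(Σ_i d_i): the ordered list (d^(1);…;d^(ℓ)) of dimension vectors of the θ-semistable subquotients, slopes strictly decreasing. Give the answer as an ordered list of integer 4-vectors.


Barcode: M ≅ I[1,2], I[1,4]^2, I[2,2], I[4,4]. HN layers by μ_θ (3 steps, strictly decreasing):
  μ^(1)=11; μ^(2)=-7; μ^(3)=-13

((0, 0, 2, 3); (3, 3, 0, 0); (0, 1, 0, 0))


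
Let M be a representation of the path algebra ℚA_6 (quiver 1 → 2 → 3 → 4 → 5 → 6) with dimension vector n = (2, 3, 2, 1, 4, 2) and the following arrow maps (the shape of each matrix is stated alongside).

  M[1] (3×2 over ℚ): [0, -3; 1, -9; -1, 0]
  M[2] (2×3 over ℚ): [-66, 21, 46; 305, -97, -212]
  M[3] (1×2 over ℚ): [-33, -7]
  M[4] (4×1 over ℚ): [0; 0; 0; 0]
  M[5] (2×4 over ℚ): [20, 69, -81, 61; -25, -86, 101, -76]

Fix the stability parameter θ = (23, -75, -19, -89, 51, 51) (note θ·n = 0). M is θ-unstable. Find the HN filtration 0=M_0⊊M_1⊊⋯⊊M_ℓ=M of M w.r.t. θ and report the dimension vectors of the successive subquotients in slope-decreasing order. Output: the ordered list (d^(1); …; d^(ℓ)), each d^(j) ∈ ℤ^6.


Via rank(M_{q-1}∘⋯∘M_p): M ≅ I[1,3], I[1,4], I[2,2], I[5,5]^2, I[5,6]^2.
μ_θ-semistable layers: μ^(1)=51; μ^(2)=-19; μ^(3)=-26; μ^(4)=-40; μ^(5)=-75

((0, 0, 0, 0, 4, 2); (0, 0, 1, 0, 0, 0); (1, 1, 0, 0, 0, 0); (1, 1, 1, 1, 0, 0); (0, 1, 0, 0, 0, 0))


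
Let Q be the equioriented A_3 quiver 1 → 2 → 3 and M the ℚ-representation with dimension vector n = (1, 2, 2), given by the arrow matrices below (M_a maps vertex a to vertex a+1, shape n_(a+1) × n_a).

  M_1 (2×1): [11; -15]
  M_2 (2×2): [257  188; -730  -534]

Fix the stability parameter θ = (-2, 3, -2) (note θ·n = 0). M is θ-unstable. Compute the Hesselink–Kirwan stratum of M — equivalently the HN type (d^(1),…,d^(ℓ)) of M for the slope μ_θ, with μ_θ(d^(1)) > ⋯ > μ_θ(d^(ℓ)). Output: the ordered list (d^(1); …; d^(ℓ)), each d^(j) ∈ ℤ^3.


Via rank(M_{q-1}∘⋯∘M_p): M ≅ I[1,3], I[2,3].
μ_θ-semistable layers: μ^(1)=1/2; μ^(2)=-2

((0, 2, 2); (1, 0, 0))


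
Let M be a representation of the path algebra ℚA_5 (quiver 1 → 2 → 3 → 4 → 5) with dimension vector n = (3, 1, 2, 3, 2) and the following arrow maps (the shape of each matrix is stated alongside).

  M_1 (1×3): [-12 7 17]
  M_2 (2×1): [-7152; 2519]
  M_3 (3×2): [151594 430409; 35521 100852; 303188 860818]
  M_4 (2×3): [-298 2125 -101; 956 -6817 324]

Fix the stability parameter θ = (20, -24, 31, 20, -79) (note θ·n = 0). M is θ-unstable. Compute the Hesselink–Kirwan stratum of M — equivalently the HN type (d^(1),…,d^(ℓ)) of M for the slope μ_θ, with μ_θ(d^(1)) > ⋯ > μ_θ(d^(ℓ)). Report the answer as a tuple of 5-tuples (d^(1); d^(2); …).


Via rank(M_{q-1}∘⋯∘M_p): M ≅ I[1,1]^2, I[1,4], I[3,5], I[4,5].
μ_θ-semistable layers: μ^(1)=51/2; μ^(2)=20; μ^(3)=-2; μ^(4)=-28/3; μ^(5)=-59/2

((0, 0, 1, 1, 0); (2, 0, 0, 0, 0); (1, 1, 0, 0, 0); (0, 0, 1, 1, 1); (0, 0, 0, 1, 1))


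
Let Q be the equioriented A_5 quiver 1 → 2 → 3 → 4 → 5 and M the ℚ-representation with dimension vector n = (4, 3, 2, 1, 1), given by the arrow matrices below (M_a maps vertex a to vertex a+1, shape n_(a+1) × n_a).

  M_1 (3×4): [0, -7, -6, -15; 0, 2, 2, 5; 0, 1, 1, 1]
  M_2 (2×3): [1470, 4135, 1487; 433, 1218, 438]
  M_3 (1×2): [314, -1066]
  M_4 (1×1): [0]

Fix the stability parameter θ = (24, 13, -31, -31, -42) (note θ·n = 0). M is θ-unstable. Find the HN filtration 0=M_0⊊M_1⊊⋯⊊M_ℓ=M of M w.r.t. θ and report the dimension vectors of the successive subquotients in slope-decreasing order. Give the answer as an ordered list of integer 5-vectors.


Via rank(M_{q-1}∘⋯∘M_p): M ≅ I[1,1], I[1,2], I[1,3], I[1,4], I[5,5].
μ_θ-semistable layers: μ^(1)=24; μ^(2)=37/2; μ^(3)=2; μ^(4)=-25/4; μ^(5)=-42

((1, 0, 0, 0, 0); (1, 1, 0, 0, 0); (1, 1, 1, 0, 0); (1, 1, 1, 1, 0); (0, 0, 0, 0, 1))


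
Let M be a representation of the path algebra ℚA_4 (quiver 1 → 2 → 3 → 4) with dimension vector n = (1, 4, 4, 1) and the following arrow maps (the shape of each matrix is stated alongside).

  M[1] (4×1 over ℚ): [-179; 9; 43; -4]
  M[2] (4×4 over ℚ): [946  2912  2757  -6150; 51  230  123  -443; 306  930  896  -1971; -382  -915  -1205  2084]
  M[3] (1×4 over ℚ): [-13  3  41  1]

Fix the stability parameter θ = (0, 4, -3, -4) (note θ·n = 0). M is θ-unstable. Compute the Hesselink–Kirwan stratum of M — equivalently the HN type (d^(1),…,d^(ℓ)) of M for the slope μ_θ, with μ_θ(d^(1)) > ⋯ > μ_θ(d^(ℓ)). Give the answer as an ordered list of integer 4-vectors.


Interval decomposition of M: I[1,4], I[2,3]^3.
HN type (ℓ=2): μ^(1)=1/2; μ^(2)=-3/4

((0, 3, 3, 0); (1, 1, 1, 1))


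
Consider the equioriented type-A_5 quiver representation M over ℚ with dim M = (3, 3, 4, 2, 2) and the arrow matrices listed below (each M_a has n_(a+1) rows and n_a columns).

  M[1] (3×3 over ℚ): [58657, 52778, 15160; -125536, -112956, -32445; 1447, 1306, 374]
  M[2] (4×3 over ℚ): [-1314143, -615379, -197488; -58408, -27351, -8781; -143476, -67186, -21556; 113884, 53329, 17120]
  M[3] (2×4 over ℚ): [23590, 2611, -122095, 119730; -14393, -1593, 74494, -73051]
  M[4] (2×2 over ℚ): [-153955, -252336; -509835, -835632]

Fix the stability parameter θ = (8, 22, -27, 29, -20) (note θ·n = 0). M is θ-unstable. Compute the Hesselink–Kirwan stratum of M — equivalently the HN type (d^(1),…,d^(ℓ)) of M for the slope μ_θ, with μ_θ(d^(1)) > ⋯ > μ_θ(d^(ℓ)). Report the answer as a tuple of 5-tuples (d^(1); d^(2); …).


Barcode: M ≅ I[1,3], I[1,4], I[1,5], I[3,3], I[5,5]. HN layers by μ_θ (5 steps, strictly decreasing):
  μ^(1)=29; μ^(2)=9/2; μ^(3)=1; μ^(4)=-20; μ^(5)=-27

((0, 0, 0, 1, 0); (0, 0, 0, 1, 1); (3, 3, 3, 0, 0); (0, 0, 0, 0, 1); (0, 0, 1, 0, 0))


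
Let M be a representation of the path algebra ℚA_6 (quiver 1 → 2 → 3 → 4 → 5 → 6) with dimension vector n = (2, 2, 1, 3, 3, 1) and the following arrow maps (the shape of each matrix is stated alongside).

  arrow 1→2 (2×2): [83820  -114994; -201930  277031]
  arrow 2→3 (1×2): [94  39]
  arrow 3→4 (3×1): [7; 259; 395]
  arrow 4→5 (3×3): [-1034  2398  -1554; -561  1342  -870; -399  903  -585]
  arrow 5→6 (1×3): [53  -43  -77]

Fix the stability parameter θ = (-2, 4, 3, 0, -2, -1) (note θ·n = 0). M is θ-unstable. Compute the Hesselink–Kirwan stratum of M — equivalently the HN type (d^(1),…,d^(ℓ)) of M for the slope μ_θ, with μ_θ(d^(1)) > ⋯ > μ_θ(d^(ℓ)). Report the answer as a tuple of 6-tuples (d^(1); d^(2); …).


Interval decomposition of M: I[1,1], I[1,6], I[2,2], I[4,4], I[4,5], I[5,5].
HN type (ℓ=5): μ^(1)=4; μ^(2)=4/5; μ^(3)=0; μ^(4)=-1; μ^(5)=-2

((0, 1, 0, 0, 0, 0); (0, 1, 1, 1, 1, 1); (0, 0, 0, 1, 0, 0); (0, 0, 0, 1, 1, 0); (2, 0, 0, 0, 1, 0))


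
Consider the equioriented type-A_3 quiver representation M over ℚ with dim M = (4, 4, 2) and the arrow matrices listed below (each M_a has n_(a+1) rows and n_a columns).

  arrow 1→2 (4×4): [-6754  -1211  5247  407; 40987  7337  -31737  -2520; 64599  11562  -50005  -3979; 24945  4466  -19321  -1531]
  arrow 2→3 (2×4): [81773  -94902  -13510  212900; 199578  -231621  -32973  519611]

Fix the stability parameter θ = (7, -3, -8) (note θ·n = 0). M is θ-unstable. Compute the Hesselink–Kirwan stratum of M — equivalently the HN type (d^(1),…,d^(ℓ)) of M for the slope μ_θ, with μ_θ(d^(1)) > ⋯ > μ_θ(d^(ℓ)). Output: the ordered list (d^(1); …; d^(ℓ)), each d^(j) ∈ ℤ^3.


Via rank(M_{q-1}∘⋯∘M_p): M ≅ I[1,2]^2, I[1,3]^2.
μ_θ-semistable layers: μ^(1)=2; μ^(2)=-4/3

((2, 2, 0); (2, 2, 2))


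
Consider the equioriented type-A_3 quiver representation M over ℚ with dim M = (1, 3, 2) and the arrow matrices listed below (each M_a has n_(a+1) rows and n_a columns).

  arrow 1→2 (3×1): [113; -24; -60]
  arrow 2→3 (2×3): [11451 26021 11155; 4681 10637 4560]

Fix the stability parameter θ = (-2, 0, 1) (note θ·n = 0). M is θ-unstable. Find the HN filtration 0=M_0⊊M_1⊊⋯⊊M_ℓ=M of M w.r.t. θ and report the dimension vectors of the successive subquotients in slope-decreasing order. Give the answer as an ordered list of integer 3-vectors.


Interval decomposition of M: I[1,3], I[2,2], I[2,3].
HN type (ℓ=3): μ^(1)=1; μ^(2)=0; μ^(3)=-2

((0, 0, 2); (0, 3, 0); (1, 0, 0))


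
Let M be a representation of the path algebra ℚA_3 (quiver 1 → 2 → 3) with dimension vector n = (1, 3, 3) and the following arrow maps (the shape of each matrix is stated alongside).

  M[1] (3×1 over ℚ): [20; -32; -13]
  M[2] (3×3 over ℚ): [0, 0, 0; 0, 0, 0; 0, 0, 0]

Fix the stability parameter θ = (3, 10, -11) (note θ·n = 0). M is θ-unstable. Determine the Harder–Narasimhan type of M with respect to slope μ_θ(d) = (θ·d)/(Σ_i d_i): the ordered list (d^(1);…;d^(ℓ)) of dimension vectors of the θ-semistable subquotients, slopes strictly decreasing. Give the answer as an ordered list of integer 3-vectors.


Interval decomposition of M: I[1,2], I[2,2]^2, I[3,3]^3.
HN type (ℓ=3): μ^(1)=10; μ^(2)=3; μ^(3)=-11

((0, 3, 0); (1, 0, 0); (0, 0, 3))


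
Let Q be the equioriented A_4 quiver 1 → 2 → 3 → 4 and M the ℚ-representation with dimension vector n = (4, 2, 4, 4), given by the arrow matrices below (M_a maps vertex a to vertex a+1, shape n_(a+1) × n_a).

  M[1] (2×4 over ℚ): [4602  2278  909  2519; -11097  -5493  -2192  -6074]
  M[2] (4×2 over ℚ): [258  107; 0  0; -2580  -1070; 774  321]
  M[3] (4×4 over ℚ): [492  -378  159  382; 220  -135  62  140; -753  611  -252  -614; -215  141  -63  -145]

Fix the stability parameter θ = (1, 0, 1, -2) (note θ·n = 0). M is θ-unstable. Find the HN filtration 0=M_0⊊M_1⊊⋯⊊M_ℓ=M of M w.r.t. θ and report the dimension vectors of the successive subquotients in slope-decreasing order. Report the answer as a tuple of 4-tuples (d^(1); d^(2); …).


Interval decomposition of M: I[1,1]^2, I[1,2], I[1,4], I[3,4]^3.
HN type (ℓ=4): μ^(1)=1; μ^(2)=1/2; μ^(3)=0; μ^(4)=-1/2

((2, 0, 0, 0); (1, 1, 0, 0); (1, 1, 1, 1); (0, 0, 3, 3))


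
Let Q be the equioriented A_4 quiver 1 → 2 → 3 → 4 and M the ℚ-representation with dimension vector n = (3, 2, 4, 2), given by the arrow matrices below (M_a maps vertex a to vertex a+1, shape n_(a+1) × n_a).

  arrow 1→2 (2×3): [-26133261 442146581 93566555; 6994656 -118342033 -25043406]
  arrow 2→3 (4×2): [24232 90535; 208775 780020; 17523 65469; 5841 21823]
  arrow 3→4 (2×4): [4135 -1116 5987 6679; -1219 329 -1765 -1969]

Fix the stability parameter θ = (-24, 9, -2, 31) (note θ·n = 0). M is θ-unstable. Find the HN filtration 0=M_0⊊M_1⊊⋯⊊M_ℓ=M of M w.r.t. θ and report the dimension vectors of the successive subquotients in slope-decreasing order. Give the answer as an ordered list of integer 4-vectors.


Barcode: M ≅ I[1,1], I[1,4]^2, I[3,3]^2. HN layers by μ_θ (4 steps, strictly decreasing):
  μ^(1)=31; μ^(2)=7/2; μ^(3)=-2; μ^(4)=-24

((0, 0, 0, 2); (0, 2, 2, 0); (0, 0, 2, 0); (3, 0, 0, 0))


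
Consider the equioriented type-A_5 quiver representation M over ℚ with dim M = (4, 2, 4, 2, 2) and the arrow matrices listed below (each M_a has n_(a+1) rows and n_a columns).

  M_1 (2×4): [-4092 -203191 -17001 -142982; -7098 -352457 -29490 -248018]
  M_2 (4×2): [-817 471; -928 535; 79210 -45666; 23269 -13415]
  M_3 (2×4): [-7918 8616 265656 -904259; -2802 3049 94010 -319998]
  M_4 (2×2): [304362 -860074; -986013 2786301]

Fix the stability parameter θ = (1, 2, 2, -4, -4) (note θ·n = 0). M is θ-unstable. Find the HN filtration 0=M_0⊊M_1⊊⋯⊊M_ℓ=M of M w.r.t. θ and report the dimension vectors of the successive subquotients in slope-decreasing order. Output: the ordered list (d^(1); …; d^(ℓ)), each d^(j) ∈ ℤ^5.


Interval decomposition of M: I[1,1]^2, I[1,4], I[1,5], I[3,3]^2, I[5,5].
HN type (ℓ=5): μ^(1)=2; μ^(2)=1; μ^(3)=1/4; μ^(4)=-3/5; μ^(5)=-4

((0, 0, 2, 0, 0); (2, 0, 0, 0, 0); (1, 1, 1, 1, 0); (1, 1, 1, 1, 1); (0, 0, 0, 0, 1))


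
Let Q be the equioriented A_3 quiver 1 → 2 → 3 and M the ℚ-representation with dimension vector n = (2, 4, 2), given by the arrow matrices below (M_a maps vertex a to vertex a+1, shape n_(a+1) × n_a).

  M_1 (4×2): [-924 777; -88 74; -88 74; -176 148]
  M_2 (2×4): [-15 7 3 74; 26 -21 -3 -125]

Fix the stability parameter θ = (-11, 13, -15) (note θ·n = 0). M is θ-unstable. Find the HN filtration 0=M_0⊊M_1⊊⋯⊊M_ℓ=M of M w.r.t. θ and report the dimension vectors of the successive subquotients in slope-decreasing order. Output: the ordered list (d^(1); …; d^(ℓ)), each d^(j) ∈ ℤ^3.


Barcode: M ≅ I[1,1], I[1,3], I[2,2]^2, I[2,3]. HN layers by μ_θ (3 steps, strictly decreasing):
  μ^(1)=13; μ^(2)=-1; μ^(3)=-11

((0, 2, 0); (0, 2, 2); (2, 0, 0))


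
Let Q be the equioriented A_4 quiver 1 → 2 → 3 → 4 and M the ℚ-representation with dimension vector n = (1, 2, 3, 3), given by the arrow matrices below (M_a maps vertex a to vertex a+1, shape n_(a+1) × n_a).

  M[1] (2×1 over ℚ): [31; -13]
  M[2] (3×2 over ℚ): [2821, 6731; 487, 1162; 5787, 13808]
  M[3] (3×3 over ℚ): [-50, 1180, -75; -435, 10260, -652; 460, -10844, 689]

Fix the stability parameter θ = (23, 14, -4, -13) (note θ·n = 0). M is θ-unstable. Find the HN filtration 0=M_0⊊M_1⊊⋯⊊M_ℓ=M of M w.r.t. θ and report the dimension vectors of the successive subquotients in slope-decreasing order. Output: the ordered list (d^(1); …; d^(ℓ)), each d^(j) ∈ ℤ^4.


Barcode: M ≅ I[1,4], I[2,4], I[3,3], I[4,4]. HN layers by μ_θ (4 steps, strictly decreasing):
  μ^(1)=5; μ^(2)=-1; μ^(3)=-4; μ^(4)=-13

((1, 1, 1, 1); (0, 1, 1, 1); (0, 0, 1, 0); (0, 0, 0, 1))


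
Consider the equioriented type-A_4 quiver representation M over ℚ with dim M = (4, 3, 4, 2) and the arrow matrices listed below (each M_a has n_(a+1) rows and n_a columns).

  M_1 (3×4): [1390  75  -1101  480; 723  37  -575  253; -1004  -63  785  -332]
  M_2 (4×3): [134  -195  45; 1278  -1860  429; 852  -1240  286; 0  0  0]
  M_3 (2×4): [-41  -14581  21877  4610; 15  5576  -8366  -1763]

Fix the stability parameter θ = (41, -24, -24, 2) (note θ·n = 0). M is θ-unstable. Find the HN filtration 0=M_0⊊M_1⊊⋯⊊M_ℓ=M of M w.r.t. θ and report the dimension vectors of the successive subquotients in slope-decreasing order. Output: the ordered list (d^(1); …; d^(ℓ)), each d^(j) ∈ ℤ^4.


Barcode: M ≅ I[1,1], I[1,2], I[1,4]^2, I[3,3]^2. HN layers by μ_θ (5 steps, strictly decreasing):
  μ^(1)=41; μ^(2)=17/2; μ^(3)=2; μ^(4)=-7/3; μ^(5)=-24

((1, 0, 0, 0); (1, 1, 0, 0); (0, 0, 0, 2); (2, 2, 2, 0); (0, 0, 2, 0))


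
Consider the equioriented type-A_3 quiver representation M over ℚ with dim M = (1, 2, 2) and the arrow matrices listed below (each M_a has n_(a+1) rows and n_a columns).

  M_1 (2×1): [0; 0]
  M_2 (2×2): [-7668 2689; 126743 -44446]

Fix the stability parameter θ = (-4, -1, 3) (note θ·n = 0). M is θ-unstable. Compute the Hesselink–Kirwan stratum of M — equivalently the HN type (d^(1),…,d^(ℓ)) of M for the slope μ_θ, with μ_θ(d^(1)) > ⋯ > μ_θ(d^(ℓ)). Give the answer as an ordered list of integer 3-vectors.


Barcode: M ≅ I[1,1], I[2,3]^2. HN layers by μ_θ (3 steps, strictly decreasing):
  μ^(1)=3; μ^(2)=-1; μ^(3)=-4

((0, 0, 2); (0, 2, 0); (1, 0, 0))


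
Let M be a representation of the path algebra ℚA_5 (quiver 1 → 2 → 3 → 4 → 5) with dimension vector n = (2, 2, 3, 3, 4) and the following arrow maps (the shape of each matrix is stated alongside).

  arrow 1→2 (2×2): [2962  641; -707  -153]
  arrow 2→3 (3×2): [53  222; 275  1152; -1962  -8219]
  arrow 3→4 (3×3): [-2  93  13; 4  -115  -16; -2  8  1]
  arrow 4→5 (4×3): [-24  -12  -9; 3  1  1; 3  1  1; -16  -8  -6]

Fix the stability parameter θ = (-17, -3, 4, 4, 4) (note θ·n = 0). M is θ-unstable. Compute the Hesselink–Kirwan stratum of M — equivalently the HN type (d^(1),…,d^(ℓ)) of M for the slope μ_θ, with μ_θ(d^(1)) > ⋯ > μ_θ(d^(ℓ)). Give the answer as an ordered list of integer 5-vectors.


Via rank(M_{q-1}∘⋯∘M_p): M ≅ I[1,4], I[1,5], I[3,5], I[5,5]^2.
μ_θ-semistable layers: μ^(1)=4; μ^(2)=-3; μ^(3)=-17

((0, 0, 3, 3, 4); (0, 2, 0, 0, 0); (2, 0, 0, 0, 0))


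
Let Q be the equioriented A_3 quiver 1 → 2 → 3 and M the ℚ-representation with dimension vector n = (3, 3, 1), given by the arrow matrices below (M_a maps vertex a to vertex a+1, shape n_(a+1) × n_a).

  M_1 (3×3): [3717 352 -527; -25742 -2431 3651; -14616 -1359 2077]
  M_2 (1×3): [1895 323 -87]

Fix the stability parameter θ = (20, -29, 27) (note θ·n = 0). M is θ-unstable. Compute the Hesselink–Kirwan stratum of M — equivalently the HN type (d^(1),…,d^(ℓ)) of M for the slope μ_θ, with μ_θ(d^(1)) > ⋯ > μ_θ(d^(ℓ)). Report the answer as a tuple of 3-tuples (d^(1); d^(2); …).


Interval decomposition of M: I[1,2]^2, I[1,3].
HN type (ℓ=2): μ^(1)=27; μ^(2)=-9/2

((0, 0, 1); (3, 3, 0))


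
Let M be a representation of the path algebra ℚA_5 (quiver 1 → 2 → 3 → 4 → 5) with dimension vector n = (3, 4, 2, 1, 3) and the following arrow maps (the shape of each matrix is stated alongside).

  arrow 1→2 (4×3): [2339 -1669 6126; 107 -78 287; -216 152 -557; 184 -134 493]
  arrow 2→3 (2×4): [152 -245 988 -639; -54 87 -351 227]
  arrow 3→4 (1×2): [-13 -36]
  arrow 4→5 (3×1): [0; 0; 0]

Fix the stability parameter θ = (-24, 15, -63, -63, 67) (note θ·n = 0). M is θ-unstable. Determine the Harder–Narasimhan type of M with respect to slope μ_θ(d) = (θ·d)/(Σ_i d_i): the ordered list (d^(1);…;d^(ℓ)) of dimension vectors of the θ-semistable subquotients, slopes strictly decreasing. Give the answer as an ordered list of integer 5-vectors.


Interval decomposition of M: I[1,2], I[1,3], I[1,4], I[2,2], I[5,5]^3.
HN type (ℓ=4): μ^(1)=67; μ^(2)=15; μ^(3)=-24; μ^(4)=-135/4

((0, 0, 0, 0, 3); (0, 2, 0, 0, 0); (2, 1, 1, 0, 0); (1, 1, 1, 1, 0))


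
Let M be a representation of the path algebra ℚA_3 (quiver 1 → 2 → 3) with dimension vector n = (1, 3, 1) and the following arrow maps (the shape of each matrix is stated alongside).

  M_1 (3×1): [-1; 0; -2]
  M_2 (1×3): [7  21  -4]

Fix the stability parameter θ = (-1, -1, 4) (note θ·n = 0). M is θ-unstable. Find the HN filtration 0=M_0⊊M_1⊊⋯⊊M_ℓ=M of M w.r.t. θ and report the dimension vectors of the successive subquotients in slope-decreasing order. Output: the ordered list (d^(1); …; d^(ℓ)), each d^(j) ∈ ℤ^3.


Via rank(M_{q-1}∘⋯∘M_p): M ≅ I[1,3], I[2,2]^2.
μ_θ-semistable layers: μ^(1)=4; μ^(2)=-1

((0, 0, 1); (1, 3, 0))


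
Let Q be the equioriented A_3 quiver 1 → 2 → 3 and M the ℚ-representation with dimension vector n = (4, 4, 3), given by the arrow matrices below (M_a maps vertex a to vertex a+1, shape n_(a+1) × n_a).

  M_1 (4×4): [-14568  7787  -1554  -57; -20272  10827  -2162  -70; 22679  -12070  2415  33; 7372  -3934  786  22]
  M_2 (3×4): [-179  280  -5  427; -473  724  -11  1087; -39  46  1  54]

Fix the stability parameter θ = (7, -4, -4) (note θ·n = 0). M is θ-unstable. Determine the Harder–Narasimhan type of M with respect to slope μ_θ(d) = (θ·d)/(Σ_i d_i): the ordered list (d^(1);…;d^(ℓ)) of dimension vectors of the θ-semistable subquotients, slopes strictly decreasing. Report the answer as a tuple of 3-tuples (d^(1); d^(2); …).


Barcode: M ≅ I[1,2]^2, I[1,3]^2, I[3,3]. HN layers by μ_θ (3 steps, strictly decreasing):
  μ^(1)=3/2; μ^(2)=-1/3; μ^(3)=-4

((2, 2, 0); (2, 2, 2); (0, 0, 1))


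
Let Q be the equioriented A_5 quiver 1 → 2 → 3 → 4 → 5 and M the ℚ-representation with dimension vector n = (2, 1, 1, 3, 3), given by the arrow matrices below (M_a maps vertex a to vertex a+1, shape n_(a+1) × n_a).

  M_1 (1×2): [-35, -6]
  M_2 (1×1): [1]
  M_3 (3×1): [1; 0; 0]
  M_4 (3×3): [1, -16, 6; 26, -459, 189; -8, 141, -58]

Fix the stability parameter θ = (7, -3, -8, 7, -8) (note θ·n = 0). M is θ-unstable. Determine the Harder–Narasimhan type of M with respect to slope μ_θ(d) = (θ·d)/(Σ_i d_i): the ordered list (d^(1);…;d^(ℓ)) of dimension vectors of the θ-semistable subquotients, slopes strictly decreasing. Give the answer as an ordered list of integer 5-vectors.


Interval decomposition of M: I[1,1], I[1,5], I[4,5]^2.
HN type (ℓ=3): μ^(1)=7; μ^(2)=-1/2; μ^(3)=-4/3

((1, 0, 0, 0, 0); (0, 0, 0, 3, 3); (1, 1, 1, 0, 0))


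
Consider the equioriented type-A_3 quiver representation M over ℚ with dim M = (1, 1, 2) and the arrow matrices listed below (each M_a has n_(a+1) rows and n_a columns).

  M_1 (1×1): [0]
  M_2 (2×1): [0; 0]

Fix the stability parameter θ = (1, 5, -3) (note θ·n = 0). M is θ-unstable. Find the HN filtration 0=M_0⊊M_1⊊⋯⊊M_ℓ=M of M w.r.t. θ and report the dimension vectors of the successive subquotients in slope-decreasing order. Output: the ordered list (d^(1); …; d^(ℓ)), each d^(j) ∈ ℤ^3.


Interval decomposition of M: I[1,1], I[2,2], I[3,3]^2.
HN type (ℓ=3): μ^(1)=5; μ^(2)=1; μ^(3)=-3

((0, 1, 0); (1, 0, 0); (0, 0, 2))


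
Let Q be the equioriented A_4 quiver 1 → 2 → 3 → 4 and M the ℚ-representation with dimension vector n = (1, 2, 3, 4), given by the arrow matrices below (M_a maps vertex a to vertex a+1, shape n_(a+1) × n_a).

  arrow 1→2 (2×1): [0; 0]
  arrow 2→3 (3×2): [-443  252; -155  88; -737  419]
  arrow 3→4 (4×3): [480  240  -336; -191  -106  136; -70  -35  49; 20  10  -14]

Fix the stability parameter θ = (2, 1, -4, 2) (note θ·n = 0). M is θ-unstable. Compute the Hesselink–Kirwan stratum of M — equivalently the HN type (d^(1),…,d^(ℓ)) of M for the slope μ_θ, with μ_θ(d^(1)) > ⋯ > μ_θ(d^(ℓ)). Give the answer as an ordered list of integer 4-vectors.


Via rank(M_{q-1}∘⋯∘M_p): M ≅ I[1,1], I[2,4]^2, I[3,3], I[4,4]^2.
μ_θ-semistable layers: μ^(1)=2; μ^(2)=-3/2; μ^(3)=-4

((1, 0, 0, 4); (0, 2, 2, 0); (0, 0, 1, 0))


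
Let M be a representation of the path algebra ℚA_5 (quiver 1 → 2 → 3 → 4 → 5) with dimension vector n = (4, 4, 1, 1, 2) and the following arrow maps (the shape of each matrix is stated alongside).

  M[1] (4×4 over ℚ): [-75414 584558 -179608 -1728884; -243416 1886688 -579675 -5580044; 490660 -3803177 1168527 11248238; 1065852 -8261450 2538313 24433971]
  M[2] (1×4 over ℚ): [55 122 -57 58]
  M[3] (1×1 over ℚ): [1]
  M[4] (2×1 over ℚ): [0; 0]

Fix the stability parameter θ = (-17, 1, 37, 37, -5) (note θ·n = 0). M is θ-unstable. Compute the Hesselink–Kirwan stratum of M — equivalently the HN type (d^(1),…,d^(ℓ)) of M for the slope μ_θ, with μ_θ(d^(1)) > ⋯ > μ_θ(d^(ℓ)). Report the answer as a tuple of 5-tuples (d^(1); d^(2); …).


Barcode: M ≅ I[1,2]^3, I[1,4], I[5,5]^2. HN layers by μ_θ (4 steps, strictly decreasing):
  μ^(1)=37; μ^(2)=1; μ^(3)=-5; μ^(4)=-17

((0, 0, 1, 1, 0); (0, 4, 0, 0, 0); (0, 0, 0, 0, 2); (4, 0, 0, 0, 0))


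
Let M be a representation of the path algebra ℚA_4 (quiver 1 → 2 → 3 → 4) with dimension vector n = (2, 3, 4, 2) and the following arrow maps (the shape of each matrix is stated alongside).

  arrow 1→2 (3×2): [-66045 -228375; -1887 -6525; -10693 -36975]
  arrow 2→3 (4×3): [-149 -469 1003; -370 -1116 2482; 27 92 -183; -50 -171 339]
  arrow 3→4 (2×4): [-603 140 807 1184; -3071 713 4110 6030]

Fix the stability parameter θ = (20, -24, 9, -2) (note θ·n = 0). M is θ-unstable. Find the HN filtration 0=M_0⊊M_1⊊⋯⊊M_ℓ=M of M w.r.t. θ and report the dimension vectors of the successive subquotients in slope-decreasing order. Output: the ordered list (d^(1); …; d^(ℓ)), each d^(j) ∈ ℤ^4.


Barcode: M ≅ I[1,1], I[1,4], I[2,3], I[2,4], I[3,3]. HN layers by μ_θ (5 steps, strictly decreasing):
  μ^(1)=20; μ^(2)=9; μ^(3)=7/2; μ^(4)=-2; μ^(5)=-24

((1, 0, 0, 0); (0, 0, 2, 0); (0, 0, 2, 2); (1, 1, 0, 0); (0, 2, 0, 0))


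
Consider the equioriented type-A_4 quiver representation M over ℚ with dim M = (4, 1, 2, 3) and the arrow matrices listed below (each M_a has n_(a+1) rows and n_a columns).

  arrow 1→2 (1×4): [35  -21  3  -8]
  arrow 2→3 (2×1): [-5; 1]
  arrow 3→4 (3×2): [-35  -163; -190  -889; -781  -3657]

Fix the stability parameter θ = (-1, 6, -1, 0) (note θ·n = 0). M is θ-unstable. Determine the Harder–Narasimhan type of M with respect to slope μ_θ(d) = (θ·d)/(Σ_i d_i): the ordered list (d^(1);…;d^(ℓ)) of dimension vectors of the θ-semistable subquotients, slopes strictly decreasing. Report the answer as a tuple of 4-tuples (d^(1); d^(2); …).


Barcode: M ≅ I[1,1]^3, I[1,4], I[3,4], I[4,4]. HN layers by μ_θ (3 steps, strictly decreasing):
  μ^(1)=5/3; μ^(2)=0; μ^(3)=-1

((0, 1, 1, 1); (0, 0, 0, 2); (4, 0, 1, 0))
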